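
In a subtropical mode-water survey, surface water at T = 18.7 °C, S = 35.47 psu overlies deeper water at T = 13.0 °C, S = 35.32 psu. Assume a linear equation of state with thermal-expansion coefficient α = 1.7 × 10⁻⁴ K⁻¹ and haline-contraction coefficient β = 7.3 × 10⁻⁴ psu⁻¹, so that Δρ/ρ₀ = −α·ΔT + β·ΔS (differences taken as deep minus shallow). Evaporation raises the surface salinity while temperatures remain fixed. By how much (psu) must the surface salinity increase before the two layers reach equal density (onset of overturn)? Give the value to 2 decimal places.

1.18 psu

Neutral buoyancy requires −α(T_deep − T_surf) + β(S_deep − S_surf′) = 0.
S_surf′ = S_deep − (α/β)·ΔT = 35.32 − (1.7 × 10⁻⁴/7.3 × 10⁻⁴)·(-5.7) = 36.6474 psu.
Increase required: 36.6474 − 35.47 = 1.1774 psu.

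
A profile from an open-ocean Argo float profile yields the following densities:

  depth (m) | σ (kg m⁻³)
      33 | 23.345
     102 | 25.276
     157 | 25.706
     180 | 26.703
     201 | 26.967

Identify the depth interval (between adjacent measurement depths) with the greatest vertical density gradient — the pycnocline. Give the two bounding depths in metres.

157–180 m

Compute the density gradient over each adjacent pair:
  33–102 m: Δρ/Δz = 1.931/69 = 0.028 kg m⁻⁴
  102–157 m: Δρ/Δz = 0.430/55 = 7.8 × 10⁻³ kg m⁻⁴
  157–180 m: Δρ/Δz = 0.997/23 = 0.043 kg m⁻⁴
  180–201 m: Δρ/Δz = 0.264/21 = 0.013 kg m⁻⁴
The largest gradient is in the 157–180 m interval — the pycnocline.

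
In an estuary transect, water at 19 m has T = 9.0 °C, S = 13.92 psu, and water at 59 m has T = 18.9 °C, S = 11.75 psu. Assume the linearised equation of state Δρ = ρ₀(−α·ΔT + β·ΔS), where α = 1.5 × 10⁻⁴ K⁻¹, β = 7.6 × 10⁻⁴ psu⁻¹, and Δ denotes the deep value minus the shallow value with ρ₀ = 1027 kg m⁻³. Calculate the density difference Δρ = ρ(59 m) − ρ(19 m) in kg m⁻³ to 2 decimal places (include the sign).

-3.22 kg m⁻³

ΔT = +9.9 K, ΔS = -2.17 psu (deep − shallow).
Δρ/ρ₀ = −(1.5 × 10⁻⁴)(+9.9) + (7.6 × 10⁻⁴)(-2.17) = -3.1342 × 10⁻³.
Δρ = 1027 × (-3.1342 × 10⁻³) = -3.22 kg m⁻³.
Negative Δρ: lighter below, statically unstable.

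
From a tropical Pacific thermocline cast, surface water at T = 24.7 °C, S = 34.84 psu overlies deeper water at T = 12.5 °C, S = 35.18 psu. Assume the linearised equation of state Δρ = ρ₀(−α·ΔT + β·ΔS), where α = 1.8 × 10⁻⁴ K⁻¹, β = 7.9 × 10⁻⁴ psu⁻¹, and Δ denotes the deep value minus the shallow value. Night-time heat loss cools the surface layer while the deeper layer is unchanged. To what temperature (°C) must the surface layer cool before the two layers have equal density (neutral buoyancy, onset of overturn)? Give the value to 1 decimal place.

11.0 °C

Neutral buoyancy requires Δρ = 0, i.e. −α(T_deep − T_surf′) + β(S_deep − S_surf) = 0.
T_surf′ = T_deep − (β/α)·ΔS = 12.5 − (7.9 × 10⁻⁴/1.8 × 10⁻⁴)·(+0.34) = 11.008 °C.
Cooling required: 24.7 − (11.008) = 13.692 °C.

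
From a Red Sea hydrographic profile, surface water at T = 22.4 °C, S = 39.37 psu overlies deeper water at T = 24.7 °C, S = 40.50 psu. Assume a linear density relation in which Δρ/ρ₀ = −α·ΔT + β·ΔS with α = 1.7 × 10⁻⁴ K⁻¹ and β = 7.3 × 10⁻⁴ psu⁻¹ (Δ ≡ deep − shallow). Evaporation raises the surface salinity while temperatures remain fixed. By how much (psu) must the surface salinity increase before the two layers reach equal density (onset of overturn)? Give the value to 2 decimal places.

Neutral buoyancy requires −α(T_deep − T_surf) + β(S_deep − S_surf′) = 0.
S_surf′ = S_deep − (α/β)·ΔT = 40.50 − (1.7 × 10⁻⁴/7.3 × 10⁻⁴)·(+2.3) = 39.9644 psu.
Increase required: 39.9644 − 39.37 = 0.5944 psu.

0.59 psu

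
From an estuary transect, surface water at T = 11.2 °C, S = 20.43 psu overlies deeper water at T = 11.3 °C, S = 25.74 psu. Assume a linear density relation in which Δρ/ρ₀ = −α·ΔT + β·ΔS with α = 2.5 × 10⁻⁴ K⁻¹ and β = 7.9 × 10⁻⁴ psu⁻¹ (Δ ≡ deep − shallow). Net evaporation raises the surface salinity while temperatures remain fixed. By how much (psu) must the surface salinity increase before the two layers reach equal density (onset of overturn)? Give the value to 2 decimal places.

Neutral buoyancy requires −α(T_deep − T_surf) + β(S_deep − S_surf′) = 0.
S_surf′ = S_deep − (α/β)·ΔT = 25.74 − (2.5 × 10⁻⁴/7.9 × 10⁻⁴)·(+0.1) = 25.7084 psu.
Increase required: 25.7084 − 20.43 = 5.2784 psu.

5.28 psu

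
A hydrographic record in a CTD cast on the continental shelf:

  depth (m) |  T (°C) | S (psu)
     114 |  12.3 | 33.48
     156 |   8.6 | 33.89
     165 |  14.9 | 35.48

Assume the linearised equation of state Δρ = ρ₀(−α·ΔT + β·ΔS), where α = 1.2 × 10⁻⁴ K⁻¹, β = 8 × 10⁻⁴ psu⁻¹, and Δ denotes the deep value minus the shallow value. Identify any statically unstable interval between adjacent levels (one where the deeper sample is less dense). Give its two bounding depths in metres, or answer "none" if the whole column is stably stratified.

Evaluate Δρ/ρ₀ = −αΔT + βΔS across each adjacent pair:
  114–156 m: −αΔT+βΔS = −(1.2 × 10⁻⁴)(-3.7)+(8 × 10⁻⁴)(+0.41) = 7.7 × 10⁻⁴ → stable
  156–165 m: −αΔT+βΔS = −(1.2 × 10⁻⁴)(+6.3)+(8 × 10⁻⁴)(+1.59) = 5.2 × 10⁻⁴ → stable
Every interval has Δρ > 0: the column is stably stratified throughout.

none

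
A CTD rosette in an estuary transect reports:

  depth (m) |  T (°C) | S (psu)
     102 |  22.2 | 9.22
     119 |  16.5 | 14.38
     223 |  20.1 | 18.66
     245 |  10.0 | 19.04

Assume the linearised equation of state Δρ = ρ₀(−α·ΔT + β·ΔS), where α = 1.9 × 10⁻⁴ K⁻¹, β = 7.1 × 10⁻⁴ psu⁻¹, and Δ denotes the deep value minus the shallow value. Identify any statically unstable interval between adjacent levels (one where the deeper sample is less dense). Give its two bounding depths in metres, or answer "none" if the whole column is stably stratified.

none

Evaluate Δρ/ρ₀ = −αΔT + βΔS across each adjacent pair:
  102–119 m: −αΔT+βΔS = −(1.9 × 10⁻⁴)(-5.7)+(7.1 × 10⁻⁴)(+5.16) = 4.7 × 10⁻³ → stable
  119–223 m: −αΔT+βΔS = −(1.9 × 10⁻⁴)(+3.6)+(7.1 × 10⁻⁴)(+4.28) = 2.4 × 10⁻³ → stable
  223–245 m: −αΔT+βΔS = −(1.9 × 10⁻⁴)(-10.1)+(7.1 × 10⁻⁴)(+0.38) = 2.2 × 10⁻³ → stable
Every interval has Δρ > 0: the column is stably stratified throughout.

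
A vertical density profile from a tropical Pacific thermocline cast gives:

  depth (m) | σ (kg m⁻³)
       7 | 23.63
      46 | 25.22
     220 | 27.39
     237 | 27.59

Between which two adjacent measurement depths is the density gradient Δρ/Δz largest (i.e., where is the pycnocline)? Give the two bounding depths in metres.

Compute the density gradient over each adjacent pair:
  7–46 m: Δρ/Δz = 1.59/39 = 0.041 kg m⁻⁴
  46–220 m: Δρ/Δz = 2.17/174 = 0.012 kg m⁻⁴
  220–237 m: Δρ/Δz = 0.20/17 = 0.012 kg m⁻⁴
The largest gradient is in the 7–46 m interval — the pycnocline.

7–46 m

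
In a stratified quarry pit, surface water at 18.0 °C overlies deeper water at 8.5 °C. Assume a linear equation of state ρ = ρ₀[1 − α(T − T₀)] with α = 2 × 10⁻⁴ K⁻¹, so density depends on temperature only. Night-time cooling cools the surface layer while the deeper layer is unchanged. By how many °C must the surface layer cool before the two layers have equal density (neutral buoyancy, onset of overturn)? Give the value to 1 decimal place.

9.5 °C

With temperature the only control, equal density requires T_surf′ = T_deep.
T_surf′ = 8.5 °C.
Cooling required: 18.0 − 8.5 = 9.5 °C.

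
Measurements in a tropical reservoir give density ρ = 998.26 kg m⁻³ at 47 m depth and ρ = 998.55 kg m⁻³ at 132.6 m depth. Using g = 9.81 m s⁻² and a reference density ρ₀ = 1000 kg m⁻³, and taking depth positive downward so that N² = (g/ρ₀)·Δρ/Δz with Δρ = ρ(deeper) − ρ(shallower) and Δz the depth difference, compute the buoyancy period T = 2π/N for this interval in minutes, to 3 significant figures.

18.2 min

Δρ = 998.55 − 998.26 = 0.29 kg m⁻³ over Δz = 132.6 − 47 = 85.6 m.
N² = (9.81/1000) × (0.29/85.6) = 3.3235 × 10⁻⁵ s⁻².
N = √(3.3235 × 10⁻⁵) = 5.7650 × 10⁻³ rad s⁻¹, so T = 2π/N = 1.0899 × 10³ s = 18.165 min ≈ 18.2 min.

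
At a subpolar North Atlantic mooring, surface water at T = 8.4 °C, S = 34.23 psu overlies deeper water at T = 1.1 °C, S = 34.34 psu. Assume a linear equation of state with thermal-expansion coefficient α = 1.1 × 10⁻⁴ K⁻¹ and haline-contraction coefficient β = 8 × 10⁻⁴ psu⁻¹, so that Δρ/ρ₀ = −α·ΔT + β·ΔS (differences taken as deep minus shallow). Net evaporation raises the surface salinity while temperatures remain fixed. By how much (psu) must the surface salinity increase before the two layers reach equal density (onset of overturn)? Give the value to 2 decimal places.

1.11 psu

Neutral buoyancy requires −α(T_deep − T_surf) + β(S_deep − S_surf′) = 0.
S_surf′ = S_deep − (α/β)·ΔT = 34.34 − (1.1 × 10⁻⁴/8 × 10⁻⁴)·(-7.3) = 35.3438 psu.
Increase required: 35.3438 − 34.23 = 1.1138 psu.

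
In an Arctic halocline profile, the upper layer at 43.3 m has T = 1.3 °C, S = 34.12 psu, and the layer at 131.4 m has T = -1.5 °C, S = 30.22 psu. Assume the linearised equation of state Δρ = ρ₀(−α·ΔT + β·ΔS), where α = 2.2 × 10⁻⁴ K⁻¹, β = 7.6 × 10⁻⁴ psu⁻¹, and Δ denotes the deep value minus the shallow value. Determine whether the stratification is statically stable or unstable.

unstable

ΔT = -1.5 − 1.3 = -2.8 K and ΔS = 30.22 − 34.12 = -3.90 psu (deep − shallow).
−αΔT = 6.16 × 10⁻⁴; βΔS = -2.964 × 10⁻³; sum Δρ/ρ₀ = -2.348 × 10⁻³.
Δρ/ρ₀ < 0, so Δρ < 0: deeper water is lighter → statically unstable; the column would overturn.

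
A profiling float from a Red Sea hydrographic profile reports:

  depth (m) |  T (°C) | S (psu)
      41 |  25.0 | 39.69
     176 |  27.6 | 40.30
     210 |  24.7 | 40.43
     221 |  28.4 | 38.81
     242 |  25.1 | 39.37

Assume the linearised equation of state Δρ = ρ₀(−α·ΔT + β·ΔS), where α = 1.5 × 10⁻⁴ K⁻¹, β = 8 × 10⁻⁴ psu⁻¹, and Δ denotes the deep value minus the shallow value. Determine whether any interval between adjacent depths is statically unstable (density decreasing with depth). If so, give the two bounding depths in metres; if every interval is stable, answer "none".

Evaluate Δρ/ρ₀ = −αΔT + βΔS across each adjacent pair:
  41–176 m: −αΔT+βΔS = −(1.5 × 10⁻⁴)(+2.6)+(8 × 10⁻⁴)(+0.61) = 9.8 × 10⁻⁵ → stable
  176–210 m: −αΔT+βΔS = −(1.5 × 10⁻⁴)(-2.9)+(8 × 10⁻⁴)(+0.13) = 5.4 × 10⁻⁴ → stable
  210–221 m: −αΔT+βΔS = −(1.5 × 10⁻⁴)(+3.7)+(8 × 10⁻⁴)(-1.62) = -1.9 × 10⁻³ → UNSTABLE
  221–242 m: −αΔT+βΔS = −(1.5 × 10⁻⁴)(-3.3)+(8 × 10⁻⁴)(+0.56) = 9.4 × 10⁻⁴ → stable
The 210–221 m interval has Δρ < 0: lighter water underlies denser water.

210–221 m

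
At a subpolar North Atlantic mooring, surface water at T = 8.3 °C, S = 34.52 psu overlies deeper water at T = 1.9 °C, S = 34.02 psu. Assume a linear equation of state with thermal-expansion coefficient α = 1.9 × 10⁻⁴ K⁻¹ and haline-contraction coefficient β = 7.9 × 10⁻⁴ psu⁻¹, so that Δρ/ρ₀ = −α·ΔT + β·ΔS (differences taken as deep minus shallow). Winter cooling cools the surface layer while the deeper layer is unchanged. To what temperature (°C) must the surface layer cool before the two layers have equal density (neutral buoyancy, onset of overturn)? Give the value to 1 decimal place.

Neutral buoyancy requires Δρ = 0, i.e. −α(T_deep − T_surf′) + β(S_deep − S_surf) = 0.
T_surf′ = T_deep − (β/α)·ΔS = 1.9 − (7.9 × 10⁻⁴/1.9 × 10⁻⁴)·(-0.50) = 3.979 °C.
Cooling required: 8.3 − (3.979) = 4.321 °C.

4.0 °C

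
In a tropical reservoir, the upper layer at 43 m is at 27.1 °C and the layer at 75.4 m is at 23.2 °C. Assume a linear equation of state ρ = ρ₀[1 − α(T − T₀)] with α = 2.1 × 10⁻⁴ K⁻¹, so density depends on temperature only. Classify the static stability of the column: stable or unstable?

ΔT = 23.2 − 27.1 = -3.9 K, so Δρ/ρ₀ = −αΔT = 8.19 × 10⁻⁴.
Δρ/ρ₀ > 0, so Δρ > 0: deeper water is denser → statically stable.

stable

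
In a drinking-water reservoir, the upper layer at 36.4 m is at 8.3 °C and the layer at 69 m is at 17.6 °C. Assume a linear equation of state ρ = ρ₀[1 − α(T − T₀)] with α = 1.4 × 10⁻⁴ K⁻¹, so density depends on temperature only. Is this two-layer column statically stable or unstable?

unstable

ΔT = 17.6 − 8.3 = +9.3 K, so Δρ/ρ₀ = −αΔT = -1.302 × 10⁻³.
Δρ/ρ₀ < 0, so Δρ < 0: deeper water is lighter → statically unstable; the column would overturn.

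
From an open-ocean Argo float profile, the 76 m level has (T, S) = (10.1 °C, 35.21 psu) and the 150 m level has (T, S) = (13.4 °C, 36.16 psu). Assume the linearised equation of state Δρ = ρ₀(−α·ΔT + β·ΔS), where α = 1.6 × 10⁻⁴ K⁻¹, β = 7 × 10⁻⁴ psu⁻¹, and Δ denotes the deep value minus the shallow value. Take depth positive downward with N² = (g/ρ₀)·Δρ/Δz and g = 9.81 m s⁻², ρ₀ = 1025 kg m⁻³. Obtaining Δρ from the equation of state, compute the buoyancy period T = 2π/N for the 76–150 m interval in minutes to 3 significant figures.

ΔT = +3.3 K, ΔS = +0.95 psu (deep − shallow).
Δρ/ρ₀ = −αΔT + βΔS = -5.28 × 10⁻⁴ + 6.65 × 10⁻⁴ = 1.37 × 10⁻⁴, so Δρ ≈ 0.1404 kg m⁻³.
N² = (g/ρ₀)·Δρ/Δz = g·(Δρ/ρ₀)/Δz = 9.81 × 1.37 × 10⁻⁴ / 74 = 1.8162 × 10⁻⁵ s⁻².
N = √(1.8162 × 10⁻⁵) = 4.2617 × 10⁻³ rad s⁻¹ → T = 2π/N = 1.4743 × 10³ s = 24.572 min ≈ 24.6 min.

24.6 min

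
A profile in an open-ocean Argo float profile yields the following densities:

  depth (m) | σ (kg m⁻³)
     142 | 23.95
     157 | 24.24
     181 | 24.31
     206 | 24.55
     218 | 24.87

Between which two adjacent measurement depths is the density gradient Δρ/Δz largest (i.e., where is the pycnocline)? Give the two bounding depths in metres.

206–218 m

Compute the density gradient over each adjacent pair:
  142–157 m: Δρ/Δz = 0.29/15 = 0.019 kg m⁻⁴
  157–181 m: Δρ/Δz = 0.07/24 = 2.9 × 10⁻³ kg m⁻⁴
  181–206 m: Δρ/Δz = 0.24/25 = 9.6 × 10⁻³ kg m⁻⁴
  206–218 m: Δρ/Δz = 0.32/12 = 0.027 kg m⁻⁴
The largest gradient is in the 206–218 m interval — the pycnocline.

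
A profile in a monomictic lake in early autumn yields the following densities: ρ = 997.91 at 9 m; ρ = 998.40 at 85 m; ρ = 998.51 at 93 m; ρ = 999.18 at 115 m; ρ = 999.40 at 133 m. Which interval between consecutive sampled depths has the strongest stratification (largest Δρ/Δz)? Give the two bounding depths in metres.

Compute the density gradient over each adjacent pair:
  9–85 m: Δρ/Δz = 0.49/76 = 6.4 × 10⁻³ kg m⁻⁴
  85–93 m: Δρ/Δz = 0.11/8 = 0.014 kg m⁻⁴
  93–115 m: Δρ/Δz = 0.67/22 = 0.030 kg m⁻⁴
  115–133 m: Δρ/Δz = 0.22/18 = 0.012 kg m⁻⁴
The largest gradient is in the 93–115 m interval — the pycnocline.

93–115 m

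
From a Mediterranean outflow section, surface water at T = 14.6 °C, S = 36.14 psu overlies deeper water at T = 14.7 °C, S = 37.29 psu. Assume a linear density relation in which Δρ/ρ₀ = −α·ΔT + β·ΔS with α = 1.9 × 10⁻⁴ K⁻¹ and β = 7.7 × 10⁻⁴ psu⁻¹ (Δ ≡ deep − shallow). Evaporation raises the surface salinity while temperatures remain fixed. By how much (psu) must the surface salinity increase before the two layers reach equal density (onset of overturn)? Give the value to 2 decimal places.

1.13 psu

Neutral buoyancy requires −α(T_deep − T_surf) + β(S_deep − S_surf′) = 0.
S_surf′ = S_deep − (α/β)·ΔT = 37.29 − (1.9 × 10⁻⁴/7.7 × 10⁻⁴)·(+0.1) = 37.2653 psu.
Increase required: 37.2653 − 36.14 = 1.1253 psu.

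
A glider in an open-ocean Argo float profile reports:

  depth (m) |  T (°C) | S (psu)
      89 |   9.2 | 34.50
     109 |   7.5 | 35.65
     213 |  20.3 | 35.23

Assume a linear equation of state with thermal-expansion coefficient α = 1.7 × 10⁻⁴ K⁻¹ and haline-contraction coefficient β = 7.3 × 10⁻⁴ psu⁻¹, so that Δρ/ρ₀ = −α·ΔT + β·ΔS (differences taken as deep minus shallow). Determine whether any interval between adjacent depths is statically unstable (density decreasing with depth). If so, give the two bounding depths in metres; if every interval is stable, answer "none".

109–213 m

Evaluate Δρ/ρ₀ = −αΔT + βΔS across each adjacent pair:
  89–109 m: −αΔT+βΔS = −(1.7 × 10⁻⁴)(-1.7)+(7.3 × 10⁻⁴)(+1.15) = 1.1 × 10⁻³ → stable
  109–213 m: −αΔT+βΔS = −(1.7 × 10⁻⁴)(+12.8)+(7.3 × 10⁻⁴)(-0.42) = -2.5 × 10⁻³ → UNSTABLE
The 109–213 m interval has Δρ < 0: lighter water underlies denser water.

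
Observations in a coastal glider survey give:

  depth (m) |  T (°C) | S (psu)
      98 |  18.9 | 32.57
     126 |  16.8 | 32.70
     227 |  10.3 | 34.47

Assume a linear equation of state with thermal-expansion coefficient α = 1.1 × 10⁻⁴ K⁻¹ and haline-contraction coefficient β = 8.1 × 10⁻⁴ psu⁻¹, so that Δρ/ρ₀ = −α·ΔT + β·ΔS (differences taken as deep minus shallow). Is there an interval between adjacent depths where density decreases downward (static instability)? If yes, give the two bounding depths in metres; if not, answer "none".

none

Evaluate Δρ/ρ₀ = −αΔT + βΔS across each adjacent pair:
  98–126 m: −αΔT+βΔS = −(1.1 × 10⁻⁴)(-2.1)+(8.1 × 10⁻⁴)(+0.13) = 3.4 × 10⁻⁴ → stable
  126–227 m: −αΔT+βΔS = −(1.1 × 10⁻⁴)(-6.5)+(8.1 × 10⁻⁴)(+1.77) = 2.1 × 10⁻³ → stable
Every interval has Δρ > 0: the column is stably stratified throughout.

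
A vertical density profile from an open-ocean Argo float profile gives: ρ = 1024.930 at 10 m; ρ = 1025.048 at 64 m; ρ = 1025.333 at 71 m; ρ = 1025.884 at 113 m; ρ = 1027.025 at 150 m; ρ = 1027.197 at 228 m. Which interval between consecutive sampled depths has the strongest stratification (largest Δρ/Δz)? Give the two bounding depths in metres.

64–71 m

Compute the density gradient over each adjacent pair:
  10–64 m: Δρ/Δz = 0.118/54 = 2.2 × 10⁻³ kg m⁻⁴
  64–71 m: Δρ/Δz = 0.285/7 = 0.041 kg m⁻⁴
  71–113 m: Δρ/Δz = 0.551/42 = 0.013 kg m⁻⁴
  113–150 m: Δρ/Δz = 1.141/37 = 0.031 kg m⁻⁴
  150–228 m: Δρ/Δz = 0.172/78 = 2.2 × 10⁻³ kg m⁻⁴
The largest gradient is in the 64–71 m interval — the pycnocline.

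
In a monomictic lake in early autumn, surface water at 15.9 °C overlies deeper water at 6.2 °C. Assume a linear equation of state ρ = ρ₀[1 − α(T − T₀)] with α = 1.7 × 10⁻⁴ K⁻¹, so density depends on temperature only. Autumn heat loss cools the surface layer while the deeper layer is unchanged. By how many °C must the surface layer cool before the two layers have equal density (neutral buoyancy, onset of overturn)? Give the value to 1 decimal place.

With temperature the only control, equal density requires T_surf′ = T_deep.
T_surf′ = 6.2 °C.
Cooling required: 15.9 − 6.2 = 9.7 °C.

9.7 °C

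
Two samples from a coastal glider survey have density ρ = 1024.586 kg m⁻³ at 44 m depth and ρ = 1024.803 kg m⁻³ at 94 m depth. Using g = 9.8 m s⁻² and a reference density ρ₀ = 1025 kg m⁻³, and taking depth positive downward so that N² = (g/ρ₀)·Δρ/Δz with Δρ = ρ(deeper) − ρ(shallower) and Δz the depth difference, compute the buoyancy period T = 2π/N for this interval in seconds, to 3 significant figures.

Δρ = 1024.803 − 1024.586 = 0.217 kg m⁻³ over Δz = 94 − 44 = 50 m.
N² = (9.8/1025) × (0.217/50) = 4.1495 × 10⁻⁵ s⁻².
N = √(4.1495 × 10⁻⁵) = 6.4417 × 10⁻³ rad s⁻¹, so T = 2π/N = 975.39 s ≈ 975 s.

975 s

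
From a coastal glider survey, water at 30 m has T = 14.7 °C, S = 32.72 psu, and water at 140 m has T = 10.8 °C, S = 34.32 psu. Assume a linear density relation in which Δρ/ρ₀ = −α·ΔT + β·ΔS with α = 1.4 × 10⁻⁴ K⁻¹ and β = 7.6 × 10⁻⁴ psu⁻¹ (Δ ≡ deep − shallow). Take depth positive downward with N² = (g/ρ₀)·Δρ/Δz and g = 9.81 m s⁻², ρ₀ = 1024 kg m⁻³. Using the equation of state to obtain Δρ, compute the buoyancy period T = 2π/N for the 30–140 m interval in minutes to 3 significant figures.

ΔT = -3.9 K, ΔS = +1.60 psu (deep − shallow).
Δρ/ρ₀ = −αΔT + βΔS = 5.46 × 10⁻⁴ + 1.216 × 10⁻³ = 1.762 × 10⁻³, so Δρ ≈ 1.804 kg m⁻³.
N² = (g/ρ₀)·Δρ/Δz = g·(Δρ/ρ₀)/Δz = 9.81 × 1.762 × 10⁻³ / 110 = 1.5714 × 10⁻⁴ s⁻².
N = √(1.5714 × 10⁻⁴) = 0.012536 rad s⁻¹ → T = 2π/N = 501.21 s = 8.3535 min ≈ 8.35 min.

8.35 min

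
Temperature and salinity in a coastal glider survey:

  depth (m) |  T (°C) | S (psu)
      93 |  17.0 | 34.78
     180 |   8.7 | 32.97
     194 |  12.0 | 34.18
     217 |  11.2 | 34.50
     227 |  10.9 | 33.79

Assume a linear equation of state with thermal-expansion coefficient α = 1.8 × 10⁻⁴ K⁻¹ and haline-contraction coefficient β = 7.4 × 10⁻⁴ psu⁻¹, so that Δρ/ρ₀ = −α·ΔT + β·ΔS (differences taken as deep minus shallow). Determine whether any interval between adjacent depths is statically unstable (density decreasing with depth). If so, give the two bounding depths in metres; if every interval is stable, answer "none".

Evaluate Δρ/ρ₀ = −αΔT + βΔS across each adjacent pair:
  93–180 m: −αΔT+βΔS = −(1.8 × 10⁻⁴)(-8.3)+(7.4 × 10⁻⁴)(-1.81) = 1.5 × 10⁻⁴ → stable
  180–194 m: −αΔT+βΔS = −(1.8 × 10⁻⁴)(+3.3)+(7.4 × 10⁻⁴)(+1.21) = 3.0 × 10⁻⁴ → stable
  194–217 m: −αΔT+βΔS = −(1.8 × 10⁻⁴)(-0.8)+(7.4 × 10⁻⁴)(+0.32) = 3.8 × 10⁻⁴ → stable
  217–227 m: −αΔT+βΔS = −(1.8 × 10⁻⁴)(-0.3)+(7.4 × 10⁻⁴)(-0.71) = -4.7 × 10⁻⁴ → UNSTABLE
The 217–227 m interval has Δρ < 0: lighter water underlies denser water.

217–227 m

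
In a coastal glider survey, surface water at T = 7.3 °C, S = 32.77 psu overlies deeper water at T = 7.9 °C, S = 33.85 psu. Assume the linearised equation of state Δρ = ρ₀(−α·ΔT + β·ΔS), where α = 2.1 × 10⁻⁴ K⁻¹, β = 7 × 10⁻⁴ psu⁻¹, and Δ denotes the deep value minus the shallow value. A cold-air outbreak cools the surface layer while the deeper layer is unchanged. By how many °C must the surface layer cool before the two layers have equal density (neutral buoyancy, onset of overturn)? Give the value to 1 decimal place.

3.0 °C

Neutral buoyancy requires Δρ = 0, i.e. −α(T_deep − T_surf′) + β(S_deep − S_surf) = 0.
T_surf′ = T_deep − (β/α)·ΔS = 7.9 − (7 × 10⁻⁴/2.1 × 10⁻⁴)·(+1.08) = 4.300 °C.
Cooling required: 7.3 − (4.300) = 3.000 °C.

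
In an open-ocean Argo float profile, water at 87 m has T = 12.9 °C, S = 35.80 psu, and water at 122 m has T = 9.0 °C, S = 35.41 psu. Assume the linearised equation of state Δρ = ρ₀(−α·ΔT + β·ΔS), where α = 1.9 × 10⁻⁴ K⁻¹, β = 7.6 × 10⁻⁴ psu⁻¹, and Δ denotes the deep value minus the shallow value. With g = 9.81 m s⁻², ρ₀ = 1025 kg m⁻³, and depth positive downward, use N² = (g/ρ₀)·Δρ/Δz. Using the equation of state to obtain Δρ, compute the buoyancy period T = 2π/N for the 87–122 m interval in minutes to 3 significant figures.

ΔT = -3.9 K, ΔS = -0.39 psu (deep − shallow).
Δρ/ρ₀ = −αΔT + βΔS = 7.41 × 10⁻⁴ − 2.964 × 10⁻⁴ = 4.446 × 10⁻⁴, so Δρ ≈ 0.4557 kg m⁻³.
N² = (g/ρ₀)·Δρ/Δz = g·(Δρ/ρ₀)/Δz = 9.81 × 4.446 × 10⁻⁴ / 35 = 1.2462 × 10⁻⁴ s⁻².
N = √(1.2462 × 10⁻⁴) = 0.011163 rad s⁻¹ → T = 2π/N = 562.86 s = 9.3810 min ≈ 9.38 min.

9.38 min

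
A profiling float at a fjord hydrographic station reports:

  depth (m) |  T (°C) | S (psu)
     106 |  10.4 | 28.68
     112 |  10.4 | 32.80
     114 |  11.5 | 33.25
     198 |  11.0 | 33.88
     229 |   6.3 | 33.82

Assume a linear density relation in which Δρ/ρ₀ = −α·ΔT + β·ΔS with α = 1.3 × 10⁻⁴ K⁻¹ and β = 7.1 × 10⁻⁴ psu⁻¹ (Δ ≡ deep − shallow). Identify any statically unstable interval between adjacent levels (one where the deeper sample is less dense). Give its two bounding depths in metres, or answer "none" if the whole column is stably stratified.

none

Evaluate Δρ/ρ₀ = −αΔT + βΔS across each adjacent pair:
  106–112 m: −αΔT+βΔS = −(1.3 × 10⁻⁴)(+0.0)+(7.1 × 10⁻⁴)(+4.12) = 2.9 × 10⁻³ → stable
  112–114 m: −αΔT+βΔS = −(1.3 × 10⁻⁴)(+1.1)+(7.1 × 10⁻⁴)(+0.45) = 1.8 × 10⁻⁴ → stable
  114–198 m: −αΔT+βΔS = −(1.3 × 10⁻⁴)(-0.5)+(7.1 × 10⁻⁴)(+0.63) = 5.1 × 10⁻⁴ → stable
  198–229 m: −αΔT+βΔS = −(1.3 × 10⁻⁴)(-4.7)+(7.1 × 10⁻⁴)(-0.06) = 5.7 × 10⁻⁴ → stable
Every interval has Δρ > 0: the column is stably stratified throughout.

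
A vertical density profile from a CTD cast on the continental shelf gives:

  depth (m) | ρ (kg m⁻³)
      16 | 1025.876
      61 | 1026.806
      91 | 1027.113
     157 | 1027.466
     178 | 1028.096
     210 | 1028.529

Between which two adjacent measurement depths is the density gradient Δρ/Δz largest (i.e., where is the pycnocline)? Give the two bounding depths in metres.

157–178 m

Compute the density gradient over each adjacent pair:
  16–61 m: Δρ/Δz = 0.930/45 = 0.021 kg m⁻⁴
  61–91 m: Δρ/Δz = 0.307/30 = 0.010 kg m⁻⁴
  91–157 m: Δρ/Δz = 0.353/66 = 5.3 × 10⁻³ kg m⁻⁴
  157–178 m: Δρ/Δz = 0.630/21 = 0.030 kg m⁻⁴
  178–210 m: Δρ/Δz = 0.433/32 = 0.014 kg m⁻⁴
The largest gradient is in the 157–178 m interval — the pycnocline.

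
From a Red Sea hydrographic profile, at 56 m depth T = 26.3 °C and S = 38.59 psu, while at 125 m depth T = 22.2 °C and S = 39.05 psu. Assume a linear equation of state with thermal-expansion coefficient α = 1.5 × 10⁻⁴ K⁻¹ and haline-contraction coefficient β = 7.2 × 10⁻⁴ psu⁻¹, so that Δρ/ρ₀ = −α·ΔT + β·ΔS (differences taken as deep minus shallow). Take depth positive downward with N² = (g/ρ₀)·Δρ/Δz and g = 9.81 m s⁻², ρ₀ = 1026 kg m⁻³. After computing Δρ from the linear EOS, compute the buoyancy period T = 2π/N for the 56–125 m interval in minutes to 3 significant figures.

9.03 min

ΔT = -4.1 K, ΔS = +0.46 psu (deep − shallow).
Δρ/ρ₀ = −αΔT + βΔS = 6.15 × 10⁻⁴ + 3.312 × 10⁻⁴ = 9.462 × 10⁻⁴, so Δρ ≈ 0.9708 kg m⁻³.
N² = (g/ρ₀)·Δρ/Δz = g·(Δρ/ρ₀)/Δz = 9.81 × 9.462 × 10⁻⁴ / 69 = 1.3452 × 10⁻⁴ s⁻².
N = √(1.3452 × 10⁻⁴) = 0.011598 rad s⁻¹ → T = 2π/N = 541.75 s = 9.0292 min ≈ 9.03 min.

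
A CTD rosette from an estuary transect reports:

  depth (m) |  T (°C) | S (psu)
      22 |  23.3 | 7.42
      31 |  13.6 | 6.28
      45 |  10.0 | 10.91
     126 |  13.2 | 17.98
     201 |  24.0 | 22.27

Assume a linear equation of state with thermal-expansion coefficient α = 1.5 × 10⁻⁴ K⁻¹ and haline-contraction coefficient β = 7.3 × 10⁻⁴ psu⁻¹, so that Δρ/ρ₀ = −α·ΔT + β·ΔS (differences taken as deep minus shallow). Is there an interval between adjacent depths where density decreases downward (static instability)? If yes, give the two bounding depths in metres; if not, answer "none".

none

Evaluate Δρ/ρ₀ = −αΔT + βΔS across each adjacent pair:
  22–31 m: −αΔT+βΔS = −(1.5 × 10⁻⁴)(-9.7)+(7.3 × 10⁻⁴)(-1.14) = 6.2 × 10⁻⁴ → stable
  31–45 m: −αΔT+βΔS = −(1.5 × 10⁻⁴)(-3.6)+(7.3 × 10⁻⁴)(+4.63) = 3.9 × 10⁻³ → stable
  45–126 m: −αΔT+βΔS = −(1.5 × 10⁻⁴)(+3.2)+(7.3 × 10⁻⁴)(+7.07) = 4.7 × 10⁻³ → stable
  126–201 m: −αΔT+βΔS = −(1.5 × 10⁻⁴)(+10.8)+(7.3 × 10⁻⁴)(+4.29) = 1.5 × 10⁻³ → stable
Every interval has Δρ > 0: the column is stably stratified throughout.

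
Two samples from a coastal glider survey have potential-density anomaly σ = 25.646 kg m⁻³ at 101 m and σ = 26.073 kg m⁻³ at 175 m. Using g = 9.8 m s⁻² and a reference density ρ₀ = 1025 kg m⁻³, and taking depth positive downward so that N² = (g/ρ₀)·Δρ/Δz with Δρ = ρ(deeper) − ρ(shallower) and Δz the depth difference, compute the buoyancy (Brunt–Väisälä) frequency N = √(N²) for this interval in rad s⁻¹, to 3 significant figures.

7.43 × 10⁻³ rad s⁻¹

Δρ = 1026.073 − 1025.646 = 0.427 kg m⁻³ over Δz = 175 − 101 = 74 m.
N² = (9.8/1025) × (0.427/74) = 5.5169 × 10⁻⁵ s⁻².
N = √(5.5169 × 10⁻⁵) = 7.4276 × 10⁻³ rad s⁻¹ ≈ 7.43 × 10⁻³ rad s⁻¹.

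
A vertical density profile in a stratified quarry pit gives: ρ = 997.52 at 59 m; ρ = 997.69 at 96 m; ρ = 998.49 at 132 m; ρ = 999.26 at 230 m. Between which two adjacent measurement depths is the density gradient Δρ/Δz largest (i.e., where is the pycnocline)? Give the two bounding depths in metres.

Compute the density gradient over each adjacent pair:
  59–96 m: Δρ/Δz = 0.17/37 = 4.6 × 10⁻³ kg m⁻⁴
  96–132 m: Δρ/Δz = 0.80/36 = 0.022 kg m⁻⁴
  132–230 m: Δρ/Δz = 0.77/98 = 7.9 × 10⁻³ kg m⁻⁴
The largest gradient is in the 96–132 m interval — the pycnocline.

96–132 m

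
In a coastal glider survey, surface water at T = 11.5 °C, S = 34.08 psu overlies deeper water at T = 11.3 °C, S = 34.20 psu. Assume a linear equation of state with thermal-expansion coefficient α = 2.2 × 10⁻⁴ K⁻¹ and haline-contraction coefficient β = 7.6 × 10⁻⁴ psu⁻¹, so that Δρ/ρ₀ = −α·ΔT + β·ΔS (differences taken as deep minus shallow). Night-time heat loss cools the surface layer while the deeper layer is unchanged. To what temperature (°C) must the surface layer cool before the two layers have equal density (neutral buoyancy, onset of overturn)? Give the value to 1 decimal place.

Neutral buoyancy requires Δρ = 0, i.e. −α(T_deep − T_surf′) + β(S_deep − S_surf) = 0.
T_surf′ = T_deep − (β/α)·ΔS = 11.3 − (7.6 × 10⁻⁴/2.2 × 10⁻⁴)·(+0.12) = 10.885 °C.
Cooling required: 11.5 − (10.885) = 0.615 °C.

10.9 °C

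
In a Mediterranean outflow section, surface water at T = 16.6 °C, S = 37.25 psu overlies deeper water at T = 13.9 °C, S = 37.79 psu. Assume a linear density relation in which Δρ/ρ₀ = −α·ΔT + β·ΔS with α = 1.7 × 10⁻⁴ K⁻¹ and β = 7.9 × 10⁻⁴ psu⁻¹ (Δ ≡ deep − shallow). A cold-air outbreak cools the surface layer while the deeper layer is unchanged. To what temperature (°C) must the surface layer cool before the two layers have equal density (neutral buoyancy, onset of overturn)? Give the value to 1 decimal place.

11.4 °C

Neutral buoyancy requires Δρ = 0, i.e. −α(T_deep − T_surf′) + β(S_deep − S_surf) = 0.
T_surf′ = T_deep − (β/α)·ΔS = 13.9 − (7.9 × 10⁻⁴/1.7 × 10⁻⁴)·(+0.54) = 11.391 °C.
Cooling required: 16.6 − (11.391) = 5.209 °C.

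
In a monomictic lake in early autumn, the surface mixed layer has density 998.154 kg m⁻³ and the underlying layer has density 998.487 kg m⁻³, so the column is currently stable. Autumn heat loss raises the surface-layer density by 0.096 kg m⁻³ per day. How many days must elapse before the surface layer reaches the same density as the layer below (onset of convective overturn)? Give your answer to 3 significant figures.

Density deficit of the surface layer: 998.487 − 998.154 = 0.333 kg m⁻³.
Required change = 0.333 / 0.096 = 3.47 days.

3.47 days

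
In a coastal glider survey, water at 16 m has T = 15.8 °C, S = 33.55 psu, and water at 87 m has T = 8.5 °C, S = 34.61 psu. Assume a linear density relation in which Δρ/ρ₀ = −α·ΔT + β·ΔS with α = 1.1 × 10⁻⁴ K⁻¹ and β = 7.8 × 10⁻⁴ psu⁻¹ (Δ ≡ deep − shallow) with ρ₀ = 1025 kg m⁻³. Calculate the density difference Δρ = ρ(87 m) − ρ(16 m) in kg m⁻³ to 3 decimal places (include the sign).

+1.671 kg m⁻³

ΔT = -7.3 K, ΔS = +1.06 psu (deep − shallow).
Δρ/ρ₀ = −(1.1 × 10⁻⁴)(-7.3) + (7.8 × 10⁻⁴)(+1.06) = 1.6298 × 10⁻³.
Δρ = 1025 × (1.6298 × 10⁻³) = +1.671 kg m⁻³.
Positive Δρ: denser below, stable.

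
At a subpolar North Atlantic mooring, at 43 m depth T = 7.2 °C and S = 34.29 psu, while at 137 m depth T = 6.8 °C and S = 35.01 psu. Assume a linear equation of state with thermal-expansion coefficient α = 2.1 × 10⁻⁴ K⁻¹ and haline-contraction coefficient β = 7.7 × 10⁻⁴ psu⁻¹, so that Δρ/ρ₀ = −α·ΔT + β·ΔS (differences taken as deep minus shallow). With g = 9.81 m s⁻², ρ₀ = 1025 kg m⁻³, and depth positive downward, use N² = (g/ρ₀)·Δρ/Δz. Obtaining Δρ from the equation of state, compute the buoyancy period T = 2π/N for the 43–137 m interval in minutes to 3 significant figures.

12.8 min

ΔT = -0.4 K, ΔS = +0.72 psu (deep − shallow).
Δρ/ρ₀ = −αΔT + βΔS = 8.40 × 10⁻⁵ + 5.544 × 10⁻⁴ = 6.384 × 10⁻⁴, so Δρ ≈ 0.6544 kg m⁻³.
N² = (g/ρ₀)·Δρ/Δz = g·(Δρ/ρ₀)/Δz = 9.81 × 6.384 × 10⁻⁴ / 94 = 6.6625 × 10⁻⁵ s⁻².
N = √(6.6625 × 10⁻⁵) = 8.1624 × 10⁻³ rad s⁻¹ → T = 2π/N = 769.77 s = 12.829 min ≈ 12.8 min.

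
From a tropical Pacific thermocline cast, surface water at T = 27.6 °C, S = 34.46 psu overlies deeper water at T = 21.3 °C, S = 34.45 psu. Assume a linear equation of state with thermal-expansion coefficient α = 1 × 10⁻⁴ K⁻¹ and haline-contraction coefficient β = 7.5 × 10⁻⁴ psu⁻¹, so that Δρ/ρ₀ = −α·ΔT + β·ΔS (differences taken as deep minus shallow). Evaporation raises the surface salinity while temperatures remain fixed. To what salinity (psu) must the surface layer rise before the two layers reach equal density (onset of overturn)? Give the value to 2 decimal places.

Neutral buoyancy requires −α(T_deep − T_surf) + β(S_deep − S_surf′) = 0.
S_surf′ = S_deep − (α/β)·ΔT = 34.45 − (1 × 10⁻⁴/7.5 × 10⁻⁴)·(-6.3) = 35.2900 psu.
Increase required: 35.2900 − 34.46 = 0.8300 psu.

35.29 psu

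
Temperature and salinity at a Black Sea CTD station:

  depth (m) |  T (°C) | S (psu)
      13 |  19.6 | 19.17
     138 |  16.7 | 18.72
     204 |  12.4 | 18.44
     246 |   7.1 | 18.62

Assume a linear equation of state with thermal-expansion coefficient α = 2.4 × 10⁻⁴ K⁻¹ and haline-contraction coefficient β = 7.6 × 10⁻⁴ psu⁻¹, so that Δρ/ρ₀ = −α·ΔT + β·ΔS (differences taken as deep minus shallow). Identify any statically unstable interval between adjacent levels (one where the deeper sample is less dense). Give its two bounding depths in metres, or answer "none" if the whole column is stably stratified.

Evaluate Δρ/ρ₀ = −αΔT + βΔS across each adjacent pair:
  13–138 m: −αΔT+βΔS = −(2.4 × 10⁻⁴)(-2.9)+(7.6 × 10⁻⁴)(-0.45) = 3.5 × 10⁻⁴ → stable
  138–204 m: −αΔT+βΔS = −(2.4 × 10⁻⁴)(-4.3)+(7.6 × 10⁻⁴)(-0.28) = 8.2 × 10⁻⁴ → stable
  204–246 m: −αΔT+βΔS = −(2.4 × 10⁻⁴)(-5.3)+(7.6 × 10⁻⁴)(+0.18) = 1.4 × 10⁻³ → stable
Every interval has Δρ > 0: the column is stably stratified throughout.

none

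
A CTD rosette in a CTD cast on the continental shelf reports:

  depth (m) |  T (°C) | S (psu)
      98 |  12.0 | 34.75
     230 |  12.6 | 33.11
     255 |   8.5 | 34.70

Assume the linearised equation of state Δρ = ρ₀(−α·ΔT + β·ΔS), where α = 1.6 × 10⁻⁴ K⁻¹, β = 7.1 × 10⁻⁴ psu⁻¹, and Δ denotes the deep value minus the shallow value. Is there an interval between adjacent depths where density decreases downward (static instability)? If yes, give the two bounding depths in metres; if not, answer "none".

Evaluate Δρ/ρ₀ = −αΔT + βΔS across each adjacent pair:
  98–230 m: −αΔT+βΔS = −(1.6 × 10⁻⁴)(+0.6)+(7.1 × 10⁻⁴)(-1.64) = -1.3 × 10⁻³ → UNSTABLE
  230–255 m: −αΔT+βΔS = −(1.6 × 10⁻⁴)(-4.1)+(7.1 × 10⁻⁴)(+1.59) = 1.8 × 10⁻³ → stable
The 98–230 m interval has Δρ < 0: lighter water underlies denser water.

98–230 m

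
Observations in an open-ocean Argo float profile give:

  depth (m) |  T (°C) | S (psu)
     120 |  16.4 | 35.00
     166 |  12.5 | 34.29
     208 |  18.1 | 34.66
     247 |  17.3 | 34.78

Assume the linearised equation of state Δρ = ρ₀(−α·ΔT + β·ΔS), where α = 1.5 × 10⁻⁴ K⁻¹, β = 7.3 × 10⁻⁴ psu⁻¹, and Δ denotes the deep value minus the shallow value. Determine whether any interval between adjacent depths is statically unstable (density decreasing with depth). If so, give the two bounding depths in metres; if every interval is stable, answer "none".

Evaluate Δρ/ρ₀ = −αΔT + βΔS across each adjacent pair:
  120–166 m: −αΔT+βΔS = −(1.5 × 10⁻⁴)(-3.9)+(7.3 × 10⁻⁴)(-0.71) = 6.7 × 10⁻⁵ → stable
  166–208 m: −αΔT+βΔS = −(1.5 × 10⁻⁴)(+5.6)+(7.3 × 10⁻⁴)(+0.37) = -5.7 × 10⁻⁴ → UNSTABLE
  208–247 m: −αΔT+βΔS = −(1.5 × 10⁻⁴)(-0.8)+(7.3 × 10⁻⁴)(+0.12) = 2.1 × 10⁻⁴ → stable
The 166–208 m interval has Δρ < 0: lighter water underlies denser water.

166–208 m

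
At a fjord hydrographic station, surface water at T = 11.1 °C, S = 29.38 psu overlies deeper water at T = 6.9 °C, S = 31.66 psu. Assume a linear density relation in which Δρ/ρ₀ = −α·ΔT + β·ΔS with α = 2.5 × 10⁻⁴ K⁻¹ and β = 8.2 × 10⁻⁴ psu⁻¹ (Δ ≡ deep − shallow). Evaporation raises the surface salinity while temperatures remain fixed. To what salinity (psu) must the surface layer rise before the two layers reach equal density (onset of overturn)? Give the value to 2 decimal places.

Neutral buoyancy requires −α(T_deep − T_surf) + β(S_deep − S_surf′) = 0.
S_surf′ = S_deep − (α/β)·ΔT = 31.66 − (2.5 × 10⁻⁴/8.2 × 10⁻⁴)·(-4.2) = 32.9405 psu.
Increase required: 32.9405 − 29.38 = 3.5605 psu.

32.94 psu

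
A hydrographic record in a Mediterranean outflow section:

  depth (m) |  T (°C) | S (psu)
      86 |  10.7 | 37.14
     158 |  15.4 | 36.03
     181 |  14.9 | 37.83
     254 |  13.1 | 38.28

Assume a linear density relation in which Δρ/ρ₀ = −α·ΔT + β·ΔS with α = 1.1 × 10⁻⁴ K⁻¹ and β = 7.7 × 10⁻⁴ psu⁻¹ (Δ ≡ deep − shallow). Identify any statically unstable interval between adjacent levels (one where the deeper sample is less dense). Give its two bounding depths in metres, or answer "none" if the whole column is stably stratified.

Evaluate Δρ/ρ₀ = −αΔT + βΔS across each adjacent pair:
  86–158 m: −αΔT+βΔS = −(1.1 × 10⁻⁴)(+4.7)+(7.7 × 10⁻⁴)(-1.11) = -1.4 × 10⁻³ → UNSTABLE
  158–181 m: −αΔT+βΔS = −(1.1 × 10⁻⁴)(-0.5)+(7.7 × 10⁻⁴)(+1.80) = 1.4 × 10⁻³ → stable
  181–254 m: −αΔT+βΔS = −(1.1 × 10⁻⁴)(-1.8)+(7.7 × 10⁻⁴)(+0.45) = 5.4 × 10⁻⁴ → stable
The 86–158 m interval has Δρ < 0: lighter water underlies denser water.

86–158 m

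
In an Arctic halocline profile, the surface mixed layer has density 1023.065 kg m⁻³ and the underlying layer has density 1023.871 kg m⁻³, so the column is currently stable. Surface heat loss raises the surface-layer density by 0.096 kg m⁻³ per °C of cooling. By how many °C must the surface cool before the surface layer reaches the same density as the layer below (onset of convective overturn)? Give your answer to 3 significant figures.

Density deficit of the surface layer: 1023.871 − 1023.065 = 0.806 kg m⁻³.
Required change = 0.806 / 0.096 = 8.40 °C.

8.40 °C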